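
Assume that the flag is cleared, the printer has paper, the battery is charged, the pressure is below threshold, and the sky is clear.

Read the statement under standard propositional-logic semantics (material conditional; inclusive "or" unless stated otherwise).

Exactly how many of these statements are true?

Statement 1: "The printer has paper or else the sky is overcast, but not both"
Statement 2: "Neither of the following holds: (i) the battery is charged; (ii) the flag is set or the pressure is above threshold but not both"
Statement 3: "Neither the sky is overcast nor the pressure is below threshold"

1

Let Q = "the printer has paper" (T), U = "the sky is overcast" (F), R = "the battery is charged" (T), P = "the flag is set" (F), S = "the pressure is above threshold" (F).

Statement 1: This is Q ⊕ U.

Q ⊕ U = T ⊕ F = T
Hence Statement 1 is true.

Statement 2: Parsed as R ↓ (P ⊕ S)

P ⊕ S = F ⊕ F = F
R ↓ (P ⊕ S) = T ↓ F = F
Hence Statement 2 is false.

Statement 3: Formalization: U ↓ ¬S

¬S = ¬F = T
U ↓ ¬S = F ↓ T = F
Thus Statement 3 is false.

True statements: 1 (Statement 1).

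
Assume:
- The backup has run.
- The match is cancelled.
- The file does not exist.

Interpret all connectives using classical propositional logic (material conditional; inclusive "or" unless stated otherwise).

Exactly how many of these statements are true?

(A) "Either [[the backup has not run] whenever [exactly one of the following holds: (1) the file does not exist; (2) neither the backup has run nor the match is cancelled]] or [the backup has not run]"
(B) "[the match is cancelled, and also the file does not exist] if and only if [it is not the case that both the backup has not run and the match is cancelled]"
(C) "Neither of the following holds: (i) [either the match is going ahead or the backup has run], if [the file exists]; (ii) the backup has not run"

Let R = "the file exists" (False), P = "the backup has run" (True), Q = "the match is cancelled" (True).

(A): Parsed as ((not R xor (P nor Q)) -> not P) or not P

not R = not False = True
P nor Q = True nor True = False
not R xor (P nor Q) = True xor False = True
not P = not True = False
(not R xor (P nor Q)) -> not P = True -> False = False
not P = not True = False
((not R xor (P nor Q)) -> not P) or not P = False or False = False
Thus (A) is false.

(B): Parsed as (Q and not R) iff (not P nand Q)

not R = not False = True
Q and not R = True and True = True
not P = not True = False
not P nand Q = False nand True = True
(Q and not R) iff (not P nand Q) = True iff True = True
Thus (B) is true.

(C): Formalization: (R -> (not Q or P)) nor not P

not Q = not True = False
not Q or P = False or True = True
R -> (not Q or P) = False -> True = True
not P = not True = False
(R -> (not Q or P)) nor not P = True nor False = False
Thus (C) is false.

Count: 1.

1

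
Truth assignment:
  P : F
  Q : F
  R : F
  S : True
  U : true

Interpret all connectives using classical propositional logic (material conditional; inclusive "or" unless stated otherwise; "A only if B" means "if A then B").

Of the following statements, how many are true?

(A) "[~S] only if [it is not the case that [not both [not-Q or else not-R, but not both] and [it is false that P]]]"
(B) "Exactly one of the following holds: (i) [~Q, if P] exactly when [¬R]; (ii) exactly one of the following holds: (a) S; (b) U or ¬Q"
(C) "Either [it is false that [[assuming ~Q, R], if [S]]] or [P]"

3

(A): Formalization: ¬S → ¬((¬Q ⊕ ¬R) ↑ ¬P)

¬S = ¬T = F
¬Q = ¬F = T
¬R = ¬F = T
¬Q ⊕ ¬R = T ⊕ T = F
¬P = ¬F = T
(¬Q ⊕ ¬R) ↑ ¬P = F ↑ T = T
¬((¬Q ⊕ ¬R) ↑ ¬P) = ¬T = F
¬S → ¬((¬Q ⊕ ¬R) ↑ ¬P) = F → F = T
So (A) is true.

(B): This is ((P → ¬Q) ↔ ¬R) ⊕ (S ⊕ (U ∨ ¬Q)).

¬Q = ¬F = T
P → ¬Q = F → T = T
¬R = ¬F = T
(P → ¬Q) ↔ ¬R = T ↔ T = T
¬Q = ¬F = T
U ∨ ¬Q = T ∨ T = T
S ⊕ (U ∨ ¬Q) = T ⊕ T = F
((P → ¬Q) ↔ ¬R) ⊕ (S ⊕ (U ∨ ¬Q)) = T ⊕ F = T
So (B) is true.

(C): This is ¬(S → (¬Q → R)) ∨ P.

¬Q = ¬F = T
¬Q → R = T → F = F
S → (¬Q → R) = T → F = F
¬(S → (¬Q → R)) = ¬F = T
¬(S → (¬Q → R)) ∨ P = T ∨ F = T
Thus (C) is true.

True statements: 3 ((A), (B), (C)).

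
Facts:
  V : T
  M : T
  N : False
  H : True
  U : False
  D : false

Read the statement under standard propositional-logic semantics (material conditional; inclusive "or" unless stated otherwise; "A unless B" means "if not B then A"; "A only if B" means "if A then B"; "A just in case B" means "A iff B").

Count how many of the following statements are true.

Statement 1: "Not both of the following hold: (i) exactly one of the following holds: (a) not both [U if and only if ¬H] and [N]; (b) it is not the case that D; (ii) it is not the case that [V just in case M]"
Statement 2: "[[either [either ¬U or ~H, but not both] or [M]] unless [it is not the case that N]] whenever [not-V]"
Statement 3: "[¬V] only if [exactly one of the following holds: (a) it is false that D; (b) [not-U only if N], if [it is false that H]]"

Statement 1: Parsed as (((U iff not H) nand N) xor not D) nand not (V iff M)

not H = not True = False
U iff not H = False iff False = True
(U iff not H) nand N = True nand False = True
not D = not False = True
((U iff not H) nand N) xor not D = True xor True = False
V iff M = True iff True = True
not (V iff M) = not True = False
(((U iff not H) nand N) xor not D) nand not (V iff M) = False nand False = True
Thus Statement 1 is true.

Statement 2: In symbols: not V -> (((not U xor not H) or M) or not N)

not V = not True = False
not U = not False = True
not H = not True = False
not U xor not H = True xor False = True
(not U xor not H) or M = True or True = True
not N = not False = True
((not U xor not H) or M) or not N = True or True = True
not V -> (((not U xor not H) or M) or not N) = False -> True = True
So Statement 2 is true.

Statement 3: This is not V -> (not D xor (not H -> (not U -> N))).

not V = not True = False
not D = not False = True
not H = not True = False
not U = not False = True
not U -> N = True -> False = False
not H -> (not U -> N) = False -> False = True
not D xor (not H -> (not U -> N)) = True xor True = False
not V -> (not D xor (not H -> (not U -> N))) = False -> False = True
Hence Statement 3 is true.

3 of the 3 statements are true (Statement 1, Statement 2, Statement 3).

3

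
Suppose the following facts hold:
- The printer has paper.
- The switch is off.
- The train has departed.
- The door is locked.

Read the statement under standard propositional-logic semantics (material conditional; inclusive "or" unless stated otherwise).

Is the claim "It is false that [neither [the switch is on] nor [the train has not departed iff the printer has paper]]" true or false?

Let Q = "the switch is on" (F), R = "the train has departed" (T), P = "the printer has paper" (T).
Parsed as ¬(Q ↓ (¬R ↔ P))

¬R = ¬T = F
¬R ↔ P = F ↔ T = F
Q ↓ (¬R ↔ P) = F ↓ F = T
¬(Q ↓ (¬R ↔ P)) = ¬T = F

False.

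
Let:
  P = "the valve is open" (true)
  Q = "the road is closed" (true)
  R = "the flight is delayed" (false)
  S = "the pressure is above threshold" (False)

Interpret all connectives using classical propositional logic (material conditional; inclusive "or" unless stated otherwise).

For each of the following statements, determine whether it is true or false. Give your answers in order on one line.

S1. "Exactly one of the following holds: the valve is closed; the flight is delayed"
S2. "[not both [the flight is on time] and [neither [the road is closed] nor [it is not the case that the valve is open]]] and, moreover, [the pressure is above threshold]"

S1 False / S2 False

S1: Formalization: ¬P ⊕ R

¬P = ¬T = F
¬P ⊕ R = F ⊕ F = F
Thus S1 is false.

S2: In symbols: (¬R ↑ (Q ↓ ¬P)) ∧ S

¬R = ¬F = T
¬P = ¬T = F
Q ↓ ¬P = T ↓ F = F
¬R ↑ (Q ↓ ¬P) = T ↑ F = T
(¬R ↑ (Q ↓ ¬P)) ∧ S = T ∧ F = F
Hence S2 is false.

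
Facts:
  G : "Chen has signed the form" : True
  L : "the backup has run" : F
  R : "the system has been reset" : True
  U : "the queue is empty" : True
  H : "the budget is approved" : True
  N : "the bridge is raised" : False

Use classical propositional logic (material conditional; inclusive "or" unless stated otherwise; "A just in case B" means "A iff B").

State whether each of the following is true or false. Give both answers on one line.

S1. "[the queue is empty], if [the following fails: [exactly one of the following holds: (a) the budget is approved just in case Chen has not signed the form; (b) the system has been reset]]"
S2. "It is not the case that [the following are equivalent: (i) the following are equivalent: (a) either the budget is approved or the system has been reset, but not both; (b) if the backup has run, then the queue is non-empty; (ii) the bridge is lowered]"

S1 T / S2 T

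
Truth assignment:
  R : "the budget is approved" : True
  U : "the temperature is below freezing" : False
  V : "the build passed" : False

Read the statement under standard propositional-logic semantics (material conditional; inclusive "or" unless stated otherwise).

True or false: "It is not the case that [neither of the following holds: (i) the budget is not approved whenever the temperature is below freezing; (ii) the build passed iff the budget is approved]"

In symbols: not ((U -> not R) nor (V iff R))

not R = not True = False
U -> not R = False -> False = True
V iff R = False iff True = False
(U -> not R) nor (V iff R) = True nor False = False
not ((U -> not R) nor (V iff R)) = not False = True

true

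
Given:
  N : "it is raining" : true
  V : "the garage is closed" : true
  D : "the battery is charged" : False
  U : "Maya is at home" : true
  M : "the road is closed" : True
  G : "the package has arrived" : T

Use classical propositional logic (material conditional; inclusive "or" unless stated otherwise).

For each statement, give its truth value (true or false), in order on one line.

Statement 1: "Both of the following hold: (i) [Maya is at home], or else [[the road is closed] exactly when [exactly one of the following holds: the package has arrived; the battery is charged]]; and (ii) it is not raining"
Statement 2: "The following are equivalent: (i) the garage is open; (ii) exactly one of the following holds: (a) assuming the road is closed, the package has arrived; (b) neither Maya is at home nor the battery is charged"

Statement 1 False, Statement 2 False

Statement 1: Parsed as (U or (M iff (G xor D))) and not N

G xor D = True xor False = True
M iff (G xor D) = True iff True = True
U or (M iff (G xor D)) = True or True = True
not N = not True = False
(U or (M iff (G xor D))) and not N = True and False = False
So Statement 1 is false.

Statement 2: Formalization: not V iff ((M -> G) xor (U nor D))

not V = not True = False
M -> G = True -> True = True
U nor D = True nor False = False
(M -> G) xor (U nor D) = True xor False = True
not V iff ((M -> G) xor (U nor D)) = False iff True = False
Thus Statement 2 is false.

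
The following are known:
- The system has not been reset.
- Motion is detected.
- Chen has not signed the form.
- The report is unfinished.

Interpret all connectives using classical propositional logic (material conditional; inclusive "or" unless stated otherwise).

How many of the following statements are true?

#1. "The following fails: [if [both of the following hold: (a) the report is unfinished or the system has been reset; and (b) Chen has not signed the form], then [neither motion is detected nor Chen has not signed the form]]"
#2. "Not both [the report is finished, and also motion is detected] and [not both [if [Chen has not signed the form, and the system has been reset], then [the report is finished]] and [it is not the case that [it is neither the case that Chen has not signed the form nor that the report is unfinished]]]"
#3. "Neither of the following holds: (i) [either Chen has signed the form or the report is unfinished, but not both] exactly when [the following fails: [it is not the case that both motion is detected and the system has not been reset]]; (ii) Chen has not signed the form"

2

Let S = "the report is finished" (False), P = "the system has been reset" (False), R = "Chen has signed the form" (False), Q = "motion is detected" (True).

#1: In symbols: not (((not S or P) and not R) -> (Q nor not R))

not S = not False = True
not S or P = True or False = True
not R = not False = True
(not S or P) and not R = True and True = True
not R = not False = True
Q nor not R = True nor True = False
((not S or P) and not R) -> (Q nor not R) = True -> False = False
not (((not S or P) and not R) -> (Q nor not R)) = not False = True
Hence #1 is true.

#2: In symbols: (S and Q) nand (((not R and P) -> S) nand not (not R nor not S))

S and Q = False and True = False
not R = not False = True
not R and P = True and False = False
(not R and P) -> S = False -> False = True
not R = not False = True
not S = not False = True
not R nor not S = True nor True = False
not (not R nor not S) = not False = True
((not R and P) -> S) nand not (not R nor not S) = True nand True = False
(S and Q) nand (((not R and P) -> S) nand not (not R nor not S)) = False nand False = True
So #2 is true.

#3: Formalization: ((R xor not S) iff not (Q nand not P)) nor not R

not S = not False = True
R xor not S = False xor True = True
not P = not False = True
Q nand not P = True nand True = False
not (Q nand not P) = not False = True
(R xor not S) iff not (Q nand not P) = True iff True = True
not R = not False = True
((R xor not S) iff not (Q nand not P)) nor not R = True nor True = False
Hence #3 is false.

True statements: 2.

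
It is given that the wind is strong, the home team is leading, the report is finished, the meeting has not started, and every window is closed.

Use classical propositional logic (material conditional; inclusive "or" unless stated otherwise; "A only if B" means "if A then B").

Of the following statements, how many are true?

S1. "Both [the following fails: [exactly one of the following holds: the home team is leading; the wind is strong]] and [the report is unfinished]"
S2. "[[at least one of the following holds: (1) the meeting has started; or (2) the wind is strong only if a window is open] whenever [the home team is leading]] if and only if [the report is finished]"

Let Q = "the home team is leading" (T), V = "the wind is strong" (T), M = "the report is finished" (T), W = "the meeting has started" (F), K = "a window is open" (F).

S1: Parsed as ~(Q xor V) & ~M

Q xor V = T xor T = F
~(Q xor V) = ~F = T
~M = ~T = F
~(Q xor V) & ~M = T & F = F
Thus S1 is false.

S2: In symbols: (Q -> (W | (V -> K))) <-> M

V -> K = T -> F = F
W | (V -> K) = F | F = F
Q -> (W | (V -> K)) = T -> F = F
(Q -> (W | (V -> K))) <-> M = F <-> T = F
Hence S2 is false.

0 of the 2 statements are true (none).

0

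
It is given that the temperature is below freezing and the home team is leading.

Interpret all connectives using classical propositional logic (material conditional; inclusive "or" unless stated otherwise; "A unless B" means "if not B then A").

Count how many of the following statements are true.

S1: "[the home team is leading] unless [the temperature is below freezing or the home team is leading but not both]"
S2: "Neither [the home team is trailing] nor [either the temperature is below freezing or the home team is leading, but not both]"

2

Let Q = "the home team is leading" (True), P = "the temperature is below freezing" (True).

S1: Formalization: Q or (P xor Q)

P xor Q = True xor True = False
Q or (P xor Q) = True or False = True
So S1 is true.

S2: Parsed as not Q nor (P xor Q)

not Q = not True = False
P xor Q = True xor True = False
not Q nor (P xor Q) = False nor False = True
So S2 is true.

2 of the 2 statements are true (S1, S2).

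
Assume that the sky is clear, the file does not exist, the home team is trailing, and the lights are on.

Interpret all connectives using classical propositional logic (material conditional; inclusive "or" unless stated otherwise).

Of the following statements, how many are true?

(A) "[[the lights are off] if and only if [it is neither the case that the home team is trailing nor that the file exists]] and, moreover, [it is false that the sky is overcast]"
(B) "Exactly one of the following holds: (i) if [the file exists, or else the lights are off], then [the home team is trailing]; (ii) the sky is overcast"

Let S = "the lights are on" (T), R = "the home team is leading" (F), Q = "the file exists" (F), P = "the sky is overcast" (F).

(A): This is (¬S ↔ (¬R ↓ Q)) ∧ ¬P.

¬S = ¬T = F
¬R = ¬F = T
¬R ↓ Q = T ↓ F = F
¬S ↔ (¬R ↓ Q) = F ↔ F = T
¬P = ¬F = T
(¬S ↔ (¬R ↓ Q)) ∧ ¬P = T ∧ T = T
Thus (A) is true.

(B): In symbols: ((Q ∨ ¬S) → ¬R) ⊕ P

¬S = ¬T = F
Q ∨ ¬S = F ∨ F = F
¬R = ¬F = T
(Q ∨ ¬S) → ¬R = F → T = T
((Q ∨ ¬S) → ¬R) ⊕ P = T ⊕ F = T
So (B) is true.

Count: 2.

2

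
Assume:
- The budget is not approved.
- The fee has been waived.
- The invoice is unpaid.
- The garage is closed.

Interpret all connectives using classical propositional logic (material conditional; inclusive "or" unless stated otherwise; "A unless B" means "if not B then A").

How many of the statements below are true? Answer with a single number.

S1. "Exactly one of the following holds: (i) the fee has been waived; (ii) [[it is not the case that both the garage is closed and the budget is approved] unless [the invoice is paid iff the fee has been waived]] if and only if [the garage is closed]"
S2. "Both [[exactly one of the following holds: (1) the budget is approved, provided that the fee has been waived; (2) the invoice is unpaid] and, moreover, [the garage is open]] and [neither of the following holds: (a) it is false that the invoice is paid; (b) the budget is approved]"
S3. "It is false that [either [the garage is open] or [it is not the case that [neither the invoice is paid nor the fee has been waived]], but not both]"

Let Q = "the fee has been waived" (True), S = "the garage is closed" (True), P = "the budget is approved" (False), R = "the invoice is paid" (False).

S1: In symbols: Q xor (((S nand P) or (R iff Q)) iff S)

S nand P = True nand False = True
R iff Q = False iff True = False
(S nand P) or (R iff Q) = True or False = True
((S nand P) or (R iff Q)) iff S = True iff True = True
Q xor (((S nand P) or (R iff Q)) iff S) = True xor True = False
Thus S1 is false.

S2: In symbols: (((Q -> P) xor not R) and not S) and (not R nor P)

Q -> P = True -> False = False
not R = not False = True
(Q -> P) xor not R = False xor True = True
not S = not True = False
((Q -> P) xor not R) and not S = True and False = False
not R = not False = True
not R nor P = True nor False = False
(((Q -> P) xor not R) and not S) and (not R nor P) = False and False = False
Thus S2 is false.

S3: In symbols: not (not S xor not (R nor Q))

not S = not True = False
R nor Q = False nor True = False
not (R nor Q) = not False = True
not S xor not (R nor Q) = False xor True = True
not (not S xor not (R nor Q)) = not True = False
Thus S3 is false.

Count: 0.

0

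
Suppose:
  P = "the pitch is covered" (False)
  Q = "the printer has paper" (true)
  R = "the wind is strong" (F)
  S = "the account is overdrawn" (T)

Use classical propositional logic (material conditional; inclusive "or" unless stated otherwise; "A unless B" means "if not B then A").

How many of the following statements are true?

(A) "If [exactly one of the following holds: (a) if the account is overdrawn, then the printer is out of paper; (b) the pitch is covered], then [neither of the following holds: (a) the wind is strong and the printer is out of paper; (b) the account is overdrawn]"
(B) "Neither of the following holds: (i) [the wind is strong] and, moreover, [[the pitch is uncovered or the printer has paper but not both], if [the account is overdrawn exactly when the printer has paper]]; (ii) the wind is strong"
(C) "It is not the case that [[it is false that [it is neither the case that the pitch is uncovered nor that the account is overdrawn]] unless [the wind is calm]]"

(A): Formalization: ((S → ¬Q) ⊕ P) → ((R ∧ ¬Q) ↓ S)

¬Q = ¬T = F
S → ¬Q = T → F = F
(S → ¬Q) ⊕ P = F ⊕ F = F
¬Q = ¬T = F
R ∧ ¬Q = F ∧ F = F
(R ∧ ¬Q) ↓ S = F ↓ T = F
((S → ¬Q) ⊕ P) → ((R ∧ ¬Q) ↓ S) = F → F = T
Thus (A) is true.

(B): In symbols: (R ∧ ((S ↔ Q) → (¬P ⊕ Q))) ↓ R

S ↔ Q = T ↔ T = T
¬P = ¬F = T
¬P ⊕ Q = T ⊕ T = F
(S ↔ Q) → (¬P ⊕ Q) = T → F = F
R ∧ ((S ↔ Q) → (¬P ⊕ Q)) = F ∧ F = F
(R ∧ ((S ↔ Q) → (¬P ⊕ Q))) ↓ R = F ↓ F = T
So (B) is true.

(C): This is ¬(¬(¬P ↓ S) ∨ ¬R).

¬P = ¬F = T
¬P ↓ S = T ↓ T = F
¬(¬P ↓ S) = ¬F = T
¬R = ¬F = T
¬(¬P ↓ S) ∨ ¬R = T ∨ T = T
¬(¬(¬P ↓ S) ∨ ¬R) = ¬T = F
Hence (C) is false.

Count: 2.

2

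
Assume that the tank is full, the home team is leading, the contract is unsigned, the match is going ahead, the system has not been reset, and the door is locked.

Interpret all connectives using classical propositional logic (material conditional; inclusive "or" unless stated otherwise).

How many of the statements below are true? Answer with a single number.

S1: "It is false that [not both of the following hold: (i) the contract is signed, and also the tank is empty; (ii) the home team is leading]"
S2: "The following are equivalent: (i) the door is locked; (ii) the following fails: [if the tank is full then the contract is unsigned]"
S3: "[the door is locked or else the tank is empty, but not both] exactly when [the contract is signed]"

0

Let W = "the contract is signed" (F), V = "the tank is full" (T), L = "the home team is leading" (T), M = "the door is locked" (T).

S1: Formalization: ¬((W ∧ ¬V) ↑ L)

¬V = ¬T = F
W ∧ ¬V = F ∧ F = F
(W ∧ ¬V) ↑ L = F ↑ T = T
¬((W ∧ ¬V) ↑ L) = ¬T = F
Thus S1 is false.

S2: In symbols: M ↔ ¬(V → ¬W)

¬W = ¬F = T
V → ¬W = T → T = T
¬(V → ¬W) = ¬T = F
M ↔ ¬(V → ¬W) = T ↔ F = F
Thus S2 is false.

S3: In symbols: (M ⊕ ¬V) ↔ W

¬V = ¬T = F
M ⊕ ¬V = T ⊕ F = T
(M ⊕ ¬V) ↔ W = T ↔ F = F
So S3 is false.

True statements: 0 (none).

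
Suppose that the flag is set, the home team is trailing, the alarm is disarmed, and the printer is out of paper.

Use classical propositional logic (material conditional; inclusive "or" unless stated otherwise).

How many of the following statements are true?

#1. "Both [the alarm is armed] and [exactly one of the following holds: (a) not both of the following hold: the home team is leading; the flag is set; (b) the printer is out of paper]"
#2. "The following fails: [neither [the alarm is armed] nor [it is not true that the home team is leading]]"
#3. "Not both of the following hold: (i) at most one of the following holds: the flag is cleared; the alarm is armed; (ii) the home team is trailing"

1

Let Q = "the alarm is armed" (False), D = "the home team is leading" (False), L = "the flag is set" (True), V = "the printer has paper" (False).

#1: Parsed as Q and ((D nand L) xor not V)

D nand L = False nand True = True
not V = not False = True
(D nand L) xor not V = True xor True = False
Q and ((D nand L) xor not V) = False and False = False
Thus #1 is false.

#2: Formalization: not (Q nor not D)

not D = not False = True
Q nor not D = False nor True = False
not (Q nor not D) = not False = True
Hence #2 is true.

#3: Parsed as (not L nand Q) nand not D

not L = not True = False
not L nand Q = False nand False = True
not D = not False = True
(not L nand Q) nand not D = True nand True = False
Hence #3 is false.

1 of the 3 statements is true (#2).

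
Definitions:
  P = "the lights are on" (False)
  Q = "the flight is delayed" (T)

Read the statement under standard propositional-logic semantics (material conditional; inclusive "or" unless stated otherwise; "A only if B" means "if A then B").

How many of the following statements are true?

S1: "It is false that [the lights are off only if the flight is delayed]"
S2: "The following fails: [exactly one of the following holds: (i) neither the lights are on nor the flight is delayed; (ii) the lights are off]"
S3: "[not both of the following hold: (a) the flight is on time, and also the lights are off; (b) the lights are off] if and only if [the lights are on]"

0

S1: This is not (not P -> Q).

not P = not False = True
not P -> Q = True -> True = True
not (not P -> Q) = not True = False
Thus S1 is false.

S2: Parsed as not ((P nor Q) xor not P)

P nor Q = False nor True = False
not P = not False = True
(P nor Q) xor not P = False xor True = True
not ((P nor Q) xor not P) = not True = False
So S2 is false.

S3: Parsed as ((not Q and not P) nand not P) iff P

not Q = not True = False
not P = not False = True
not Q and not P = False and True = False
not P = not False = True
(not Q and not P) nand not P = False nand True = True
((not Q and not P) nand not P) iff P = True iff False = False
So S3 is false.

0 of the 3 statements are true (none).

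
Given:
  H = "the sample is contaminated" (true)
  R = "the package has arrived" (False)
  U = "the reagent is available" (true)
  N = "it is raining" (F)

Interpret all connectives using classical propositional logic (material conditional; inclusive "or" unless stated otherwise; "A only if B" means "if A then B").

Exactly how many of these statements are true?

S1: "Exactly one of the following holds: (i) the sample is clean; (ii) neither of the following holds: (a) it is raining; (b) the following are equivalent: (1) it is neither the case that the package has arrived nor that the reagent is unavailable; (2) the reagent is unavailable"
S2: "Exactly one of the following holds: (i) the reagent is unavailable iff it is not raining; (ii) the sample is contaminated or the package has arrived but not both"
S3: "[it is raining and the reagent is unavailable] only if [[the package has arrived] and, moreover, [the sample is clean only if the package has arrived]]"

S1: Parsed as ¬H ⊕ (N ↓ ((R ↓ ¬U) ↔ ¬U))

¬H = ¬T = F
¬U = ¬T = F
R ↓ ¬U = F ↓ F = T
¬U = ¬T = F
(R ↓ ¬U) ↔ ¬U = T ↔ F = F
N ↓ ((R ↓ ¬U) ↔ ¬U) = F ↓ F = T
¬H ⊕ (N ↓ ((R ↓ ¬U) ↔ ¬U)) = F ⊕ T = T
Thus S1 is true.

S2: This is (¬U ↔ ¬N) ⊕ (H ⊕ R).

¬U = ¬T = F
¬N = ¬F = T
¬U ↔ ¬N = F ↔ T = F
H ⊕ R = T ⊕ F = T
(¬U ↔ ¬N) ⊕ (H ⊕ R) = F ⊕ T = T
Hence S2 is true.

S3: Formalization: (N ∧ ¬U) → (R ∧ (¬H → R))

¬U = ¬T = F
N ∧ ¬U = F ∧ F = F
¬H = ¬T = F
¬H → R = F → F = T
R ∧ (¬H → R) = F ∧ T = F
(N ∧ ¬U) → (R ∧ (¬H → R)) = F → F = T
Hence S3 is true.

True statements: 3.

3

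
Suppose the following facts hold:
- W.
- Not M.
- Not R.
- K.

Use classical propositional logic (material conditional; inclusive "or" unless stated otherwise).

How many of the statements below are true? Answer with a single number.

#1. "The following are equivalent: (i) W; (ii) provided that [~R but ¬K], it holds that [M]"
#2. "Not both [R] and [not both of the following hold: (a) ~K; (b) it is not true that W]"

#1: Parsed as W iff ((not R and not K) -> M)

not R = not False = True
not K = not True = False
not R and not K = True and False = False
(not R and not K) -> M = False -> False = True
W iff ((not R and not K) -> M) = True iff True = True
So #1 is true.

#2: Formalization: R nand (not K nand not W)

not K = not True = False
not W = not True = False
not K nand not W = False nand False = True
R nand (not K nand not W) = False nand True = True
So #2 is true.

True statements: 2 (#1, #2).

2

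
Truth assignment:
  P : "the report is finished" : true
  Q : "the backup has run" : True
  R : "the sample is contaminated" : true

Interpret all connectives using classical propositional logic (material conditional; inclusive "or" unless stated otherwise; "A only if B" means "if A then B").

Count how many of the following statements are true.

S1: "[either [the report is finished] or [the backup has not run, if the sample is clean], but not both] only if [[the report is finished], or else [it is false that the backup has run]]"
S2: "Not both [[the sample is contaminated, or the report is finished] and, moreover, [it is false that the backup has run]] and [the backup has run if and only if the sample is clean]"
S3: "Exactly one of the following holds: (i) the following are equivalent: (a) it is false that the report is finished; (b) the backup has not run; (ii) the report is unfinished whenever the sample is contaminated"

3

S1: Parsed as (P xor (~R -> ~Q)) -> (P | ~Q)

~R = ~T = F
~Q = ~T = F
~R -> ~Q = F -> F = T
P xor (~R -> ~Q) = T xor T = F
~Q = ~T = F
P | ~Q = T | F = T
(P xor (~R -> ~Q)) -> (P | ~Q) = F -> T = T
So S1 is true.

S2: Formalization: ((R | P) & ~Q) nand (Q <-> ~R)

R | P = T | T = T
~Q = ~T = F
(R | P) & ~Q = T & F = F
~R = ~T = F
Q <-> ~R = T <-> F = F
((R | P) & ~Q) nand (Q <-> ~R) = F nand F = T
Hence S2 is true.

S3: Parsed as (~P <-> ~Q) xor (R -> ~P)

~P = ~T = F
~Q = ~T = F
~P <-> ~Q = F <-> F = T
~P = ~T = F
R -> ~P = T -> F = F
(~P <-> ~Q) xor (R -> ~P) = T xor F = T
Hence S3 is true.

3 of the 3 statements are true.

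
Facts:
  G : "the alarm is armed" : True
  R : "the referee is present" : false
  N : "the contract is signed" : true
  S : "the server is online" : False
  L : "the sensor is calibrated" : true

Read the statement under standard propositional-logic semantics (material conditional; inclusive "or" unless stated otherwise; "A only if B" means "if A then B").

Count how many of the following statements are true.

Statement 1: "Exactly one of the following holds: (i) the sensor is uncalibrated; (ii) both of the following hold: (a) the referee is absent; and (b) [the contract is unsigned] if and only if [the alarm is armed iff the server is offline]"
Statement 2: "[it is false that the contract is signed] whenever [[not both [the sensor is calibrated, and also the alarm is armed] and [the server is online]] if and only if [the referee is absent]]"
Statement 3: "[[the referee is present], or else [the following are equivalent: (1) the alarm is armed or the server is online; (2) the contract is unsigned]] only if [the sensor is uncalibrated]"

Statement 1: In symbols: not L xor (not R and (not N iff (G iff not S)))

not L = not True = False
not R = not False = True
not N = not True = False
not S = not False = True
G iff not S = True iff True = True
not N iff (G iff not S) = False iff True = False
not R and (not N iff (G iff not S)) = True and False = False
not L xor (not R and (not N iff (G iff not S))) = False xor False = False
Hence Statement 1 is false.

Statement 2: Formalization: (((L and G) nand S) iff not R) -> not N

L and G = True and True = True
(L and G) nand S = True nand False = True
not R = not False = True
((L and G) nand S) iff not R = True iff True = True
not N = not True = False
(((L and G) nand S) iff not R) -> not N = True -> False = False
So Statement 2 is false.

Statement 3: Formalization: (R or ((G or S) iff not N)) -> not L

G or S = True or False = True
not N = not True = False
(G or S) iff not N = True iff False = False
R or ((G or S) iff not N) = False or False = False
not L = not True = False
(R or ((G or S) iff not N)) -> not L = False -> False = True
Hence Statement 3 is true.

True statements: 1 (Statement 3).

1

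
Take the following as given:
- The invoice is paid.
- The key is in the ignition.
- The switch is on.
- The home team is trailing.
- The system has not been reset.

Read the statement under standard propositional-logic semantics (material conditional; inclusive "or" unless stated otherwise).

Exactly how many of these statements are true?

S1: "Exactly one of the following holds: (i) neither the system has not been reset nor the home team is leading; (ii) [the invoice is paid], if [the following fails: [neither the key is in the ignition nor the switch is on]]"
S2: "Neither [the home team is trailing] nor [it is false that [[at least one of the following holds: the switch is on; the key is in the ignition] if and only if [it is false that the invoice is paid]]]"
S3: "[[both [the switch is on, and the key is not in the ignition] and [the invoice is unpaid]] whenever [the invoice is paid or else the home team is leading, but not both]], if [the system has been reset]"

2

Let U = "the system has been reset" (F), S = "the home team is leading" (F), Q = "the key is in the ignition" (T), R = "the switch is on" (T), P = "the invoice is paid" (T).

S1: Parsed as (~U nor S) xor (~(Q nor R) -> P)

~U = ~F = T
~U nor S = T nor F = F
Q nor R = T nor T = F
~(Q nor R) = ~F = T
~(Q nor R) -> P = T -> T = T
(~U nor S) xor (~(Q nor R) -> P) = F xor T = T
Hence S1 is true.

S2: Parsed as ~S nor ~((R | Q) <-> ~P)

~S = ~F = T
R | Q = T | T = T
~P = ~T = F
(R | Q) <-> ~P = T <-> F = F
~((R | Q) <-> ~P) = ~F = T
~S nor ~((R | Q) <-> ~P) = T nor T = F
So S2 is false.

S3: Formalization: U -> ((P xor S) -> ((R & ~Q) & ~P))

P xor S = T xor F = T
~Q = ~T = F
R & ~Q = T & F = F
~P = ~T = F
(R & ~Q) & ~P = F & F = F
(P xor S) -> ((R & ~Q) & ~P) = T -> F = F
U -> ((P xor S) -> ((R & ~Q) & ~P)) = F -> F = T
Hence S3 is true.

Count: 2.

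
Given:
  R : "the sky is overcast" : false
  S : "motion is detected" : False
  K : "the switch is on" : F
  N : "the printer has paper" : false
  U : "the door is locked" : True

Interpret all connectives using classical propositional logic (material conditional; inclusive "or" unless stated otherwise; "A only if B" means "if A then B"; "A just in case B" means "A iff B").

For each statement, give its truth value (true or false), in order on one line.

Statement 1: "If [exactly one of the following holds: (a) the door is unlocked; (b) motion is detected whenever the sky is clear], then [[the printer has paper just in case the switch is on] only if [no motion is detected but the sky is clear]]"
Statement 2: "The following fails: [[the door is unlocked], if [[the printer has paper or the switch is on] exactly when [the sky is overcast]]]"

Statement 1: Parsed as (~U xor (~R -> S)) -> ((N <-> K) -> (~S & ~R))

~U = ~T = F
~R = ~F = T
~R -> S = T -> F = F
~U xor (~R -> S) = F xor F = F
N <-> K = F <-> F = T
~S = ~F = T
~R = ~F = T
~S & ~R = T & T = T
(N <-> K) -> (~S & ~R) = T -> T = T
(~U xor (~R -> S)) -> ((N <-> K) -> (~S & ~R)) = F -> T = T
Thus Statement 1 is true.

Statement 2: Parsed as ~(((N | K) <-> R) -> ~U)

N | K = F | F = F
(N | K) <-> R = F <-> F = T
~U = ~T = F
((N | K) <-> R) -> ~U = T -> F = F
~(((N | K) <-> R) -> ~U) = ~F = T
Thus Statement 2 is true.

Statement 1 true / Statement 2 true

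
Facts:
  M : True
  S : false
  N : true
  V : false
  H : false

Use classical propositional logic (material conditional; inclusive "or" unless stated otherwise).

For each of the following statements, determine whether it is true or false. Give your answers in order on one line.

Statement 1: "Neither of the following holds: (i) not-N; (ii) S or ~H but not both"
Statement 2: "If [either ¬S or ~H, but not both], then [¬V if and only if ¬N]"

Statement 1 F; Statement 2 T

Statement 1: Formalization: ~N nor (S xor ~H)

~N = ~T = F
~H = ~F = T
S xor ~H = F xor T = T
~N nor (S xor ~H) = F nor T = F
Hence Statement 1 is false.

Statement 2: This is (~S xor ~H) -> (~V <-> ~N).

~S = ~F = T
~H = ~F = T
~S xor ~H = T xor T = F
~V = ~F = T
~N = ~T = F
~V <-> ~N = T <-> F = F
(~S xor ~H) -> (~V <-> ~N) = F -> F = T
Thus Statement 2 is true.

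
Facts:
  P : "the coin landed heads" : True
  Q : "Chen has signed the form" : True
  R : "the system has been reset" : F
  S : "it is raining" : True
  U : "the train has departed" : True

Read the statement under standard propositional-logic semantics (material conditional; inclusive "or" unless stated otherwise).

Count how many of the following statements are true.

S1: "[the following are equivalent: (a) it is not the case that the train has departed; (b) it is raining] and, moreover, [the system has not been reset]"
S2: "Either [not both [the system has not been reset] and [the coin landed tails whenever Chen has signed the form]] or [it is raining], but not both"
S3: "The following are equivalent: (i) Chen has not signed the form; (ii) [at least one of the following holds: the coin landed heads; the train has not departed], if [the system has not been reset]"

S1: In symbols: (¬U ↔ S) ∧ ¬R

¬U = ¬T = F
¬U ↔ S = F ↔ T = F
¬R = ¬F = T
(¬U ↔ S) ∧ ¬R = F ∧ T = F
Thus S1 is false.

S2: This is (¬R ↑ (Q → ¬P)) ⊕ S.

¬R = ¬F = T
¬P = ¬T = F
Q → ¬P = T → F = F
¬R ↑ (Q → ¬P) = T ↑ F = T
(¬R ↑ (Q → ¬P)) ⊕ S = T ⊕ T = F
Hence S2 is false.

S3: This is ¬Q ↔ (¬R → (P ∨ ¬U)).

¬Q = ¬T = F
¬R = ¬F = T
¬U = ¬T = F
P ∨ ¬U = T ∨ F = T
¬R → (P ∨ ¬U) = T → T = T
¬Q ↔ (¬R → (P ∨ ¬U)) = F ↔ T = F
So S3 is false.

True statements: 0 (none).

0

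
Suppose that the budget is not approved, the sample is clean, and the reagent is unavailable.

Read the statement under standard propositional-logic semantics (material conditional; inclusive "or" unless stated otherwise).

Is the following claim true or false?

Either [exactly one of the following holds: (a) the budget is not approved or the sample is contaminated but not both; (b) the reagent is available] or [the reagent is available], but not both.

True.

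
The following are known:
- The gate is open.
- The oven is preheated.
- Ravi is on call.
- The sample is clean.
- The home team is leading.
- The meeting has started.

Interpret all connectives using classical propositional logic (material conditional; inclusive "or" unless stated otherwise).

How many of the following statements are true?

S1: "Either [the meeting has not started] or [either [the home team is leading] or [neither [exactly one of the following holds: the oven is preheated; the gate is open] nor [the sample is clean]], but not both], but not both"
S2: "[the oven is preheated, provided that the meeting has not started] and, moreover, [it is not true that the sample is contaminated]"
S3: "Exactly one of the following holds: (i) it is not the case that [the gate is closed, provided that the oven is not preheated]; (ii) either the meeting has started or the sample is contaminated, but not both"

3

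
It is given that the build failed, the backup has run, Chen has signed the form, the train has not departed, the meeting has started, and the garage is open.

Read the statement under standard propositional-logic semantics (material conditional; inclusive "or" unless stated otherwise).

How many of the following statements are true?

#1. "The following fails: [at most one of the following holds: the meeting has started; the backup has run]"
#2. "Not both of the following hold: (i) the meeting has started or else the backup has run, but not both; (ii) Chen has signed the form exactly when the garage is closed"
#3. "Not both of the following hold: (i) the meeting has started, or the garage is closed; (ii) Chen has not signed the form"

Let U = "the meeting has started" (T), Q = "the backup has run" (T), R = "Chen has signed the form" (T), V = "the garage is closed" (F).

#1: Parsed as ¬(U ↑ Q)

U ↑ Q = T ↑ T = F
¬(U ↑ Q) = ¬F = T
Thus #1 is true.

#2: Formalization: (U ⊕ Q) ↑ (R ↔ V)

U ⊕ Q = T ⊕ T = F
R ↔ V = T ↔ F = F
(U ⊕ Q) ↑ (R ↔ V) = F ↑ F = T
Hence #2 is true.

#3: Formalization: (U ∨ V) ↑ ¬R

U ∨ V = T ∨ F = T
¬R = ¬T = F
(U ∨ V) ↑ ¬R = T ↑ F = T
Hence #3 is true.

True statements: 3.

3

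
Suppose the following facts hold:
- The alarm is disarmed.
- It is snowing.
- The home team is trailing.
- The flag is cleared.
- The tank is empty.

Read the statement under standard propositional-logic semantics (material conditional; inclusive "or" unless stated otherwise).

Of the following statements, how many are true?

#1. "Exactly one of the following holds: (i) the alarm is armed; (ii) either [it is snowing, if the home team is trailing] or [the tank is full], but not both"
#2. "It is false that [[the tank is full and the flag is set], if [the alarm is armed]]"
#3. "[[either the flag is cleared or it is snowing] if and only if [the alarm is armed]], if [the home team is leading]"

2

Let P = "the alarm is armed" (F), R = "the home team is leading" (F), Q = "it is snowing" (T), U = "the tank is full" (F), S = "the flag is set" (F).

#1: Formalization: P xor ((~R -> Q) xor U)

~R = ~F = T
~R -> Q = T -> T = T
(~R -> Q) xor U = T xor F = T
P xor ((~R -> Q) xor U) = F xor T = T
So #1 is true.

#2: In symbols: ~(P -> (U & S))

U & S = F & F = F
P -> (U & S) = F -> F = T
~(P -> (U & S)) = ~T = F
Thus #2 is false.

#3: Parsed as R -> ((~S | Q) <-> P)

~S = ~F = T
~S | Q = T | T = T
(~S | Q) <-> P = T <-> F = F
R -> ((~S | Q) <-> P) = F -> F = T
Thus #3 is true.

True statements: 2.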